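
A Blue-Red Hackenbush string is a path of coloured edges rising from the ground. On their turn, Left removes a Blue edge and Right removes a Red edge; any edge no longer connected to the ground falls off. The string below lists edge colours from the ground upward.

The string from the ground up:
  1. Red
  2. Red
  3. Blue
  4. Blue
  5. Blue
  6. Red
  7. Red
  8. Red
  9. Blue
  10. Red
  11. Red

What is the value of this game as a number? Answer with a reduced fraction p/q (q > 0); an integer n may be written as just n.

Build G(s[:k]) for k = 1..11, string s = Red Red Blue Blue Blue Red Red Red Blue Red Red.
G(R) = { ∅ | 0 } -> -1
G(RR) = { ∅ | -1 0 } -> -2
G(RRB) = { -2 | -1 0 } -> -3/2
G(RRBB) = { -2 -3/2 | -1 0 } -> -5/4
G(RRBBB) = { -2 -3/2 -5/4 | -1 0 } -> -9/8
G(RRBBBR) = { -2 -3/2 -5/4 | -9/8 -1 0 } -> -19/16
G(RRBBBRR) = { -2 -3/2 -5/4 | -19/16 -9/8 -1 0 } -> -39/32
G(RRBBBRRR) = { -2 -3/2 -5/4 | -39/32 -19/16 -9/8 -1 0 } -> -79/64
G(RRBBBRRRB) = { -2 -3/2 -5/4 -79/64 | -39/32 -19/16 -9/8 -1 0 } -> -157/128
G(RRBBBRRRBR) = { -2 -3/2 -5/4 -79/64 | -157/128 -39/32 -19/16 -9/8 -1 0 } -> -315/256
G(RRBBBRRRBRR) = { -2 -3/2 -5/4 -79/64 | -315/256 -157/128 -39/32 -19/16 -9/8 -1 0 } -> -631/512

-631/512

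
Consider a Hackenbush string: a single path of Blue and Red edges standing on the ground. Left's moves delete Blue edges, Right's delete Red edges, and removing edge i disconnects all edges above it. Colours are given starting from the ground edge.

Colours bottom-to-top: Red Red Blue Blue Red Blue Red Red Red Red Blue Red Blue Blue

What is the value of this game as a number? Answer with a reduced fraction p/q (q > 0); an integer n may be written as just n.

-5609/4096

edge 1 of 14 (Red): { · | 0 } gives -1
edge 2 of 14 (Red): { · | -1; 0 } gives -2
edge 3 of 14 (Blue): { -2 | -1; 0 } gives -3/2
edge 4 of 14 (Blue): { -2; -3/2 | -1; 0 } gives -5/4
edge 5 of 14 (Red): { -2; -3/2 | -5/4; -1; 0 } gives -11/8
edge 6 of 14 (Blue): { -2; -3/2; -11/8 | -5/4; -1; 0 } gives -21/16
edge 7 of 14 (Red): { -2; -3/2; -11/8 | -21/16; -5/4; -1; 0 } gives -43/32
edge 8 of 14 (Red): { -2; -3/2; -11/8 | -43/32; -21/16; -5/4; -1; 0 } gives -87/64
edge 9 of 14 (Red): { -2; -3/2; -11/8 | -87/64; -43/32; -21/16; -5/4; -1; 0 } gives -175/128
edge 10 of 14 (Red): { -2; -3/2; -11/8 | -175/128; -87/64; -43/32; -21/16; -5/4; -1; 0 } gives -351/256
edge 11 of 14 (Blue): { -2; -3/2; -11/8; -351/256 | -175/128; -87/64; -43/32; -21/16; -5/4; -1; 0 } gives -701/512
edge 12 of 14 (Red): { -2; -3/2; -11/8; -351/256 | -701/512; -175/128; -87/64; -43/32; -21/16; -5/4; -1; 0 } gives -1403/1024
edge 13 of 14 (Blue): { -2; -3/2; -11/8; -351/256; -1403/1024 | -701/512; -175/128; -87/64; -43/32; -21/16; -5/4; -1; 0 } gives -2805/2048
edge 14 of 14 (Blue): { -2; -3/2; -11/8; -351/256; -1403/1024; -2805/2048 | -701/512; -175/128; -87/64; -43/32; -21/16; -5/4; -1; 0 } gives -5609/4096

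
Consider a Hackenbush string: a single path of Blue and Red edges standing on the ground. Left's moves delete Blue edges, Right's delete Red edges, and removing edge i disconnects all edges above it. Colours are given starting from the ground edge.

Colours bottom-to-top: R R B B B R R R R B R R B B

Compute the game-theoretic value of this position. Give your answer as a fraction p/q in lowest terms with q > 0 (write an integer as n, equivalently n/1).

edge 1 of 14 (R): { none | 0 } so -1
edge 2 of 14 (R): { none | -1 0 } so -2
edge 3 of 14 (B): { -2 | -1 0 } so -3/2
edge 4 of 14 (B): { -2 -3/2 | -1 0 } so -5/4
edge 5 of 14 (B): { -2 -3/2 -5/4 | -1 0 } so -9/8
edge 6 of 14 (R): { -2 -3/2 -5/4 | -9/8 -1 0 } so -19/16
edge 7 of 14 (R): { -2 -3/2 -5/4 | -19/16 -9/8 -1 0 } so -39/32
edge 8 of 14 (R): { -2 -3/2 -5/4 | -39/32 -19/16 -9/8 -1 0 } so -79/64
edge 9 of 14 (R): { -2 -3/2 -5/4 | -79/64 -39/32 -19/16 -9/8 -1 0 } so -159/128
edge 10 of 14 (B): { -2 -3/2 -5/4 -159/128 | -79/64 -39/32 -19/16 -9/8 -1 0 } so -317/256
edge 11 of 14 (R): { -2 -3/2 -5/4 -159/128 | -317/256 -79/64 -39/32 -19/16 -9/8 -1 0 } so -635/512
edge 12 of 14 (R): { -2 -3/2 -5/4 -159/128 | -635/512 -317/256 -79/64 -39/32 -19/16 -9/8 -1 0 } so -1271/1024
edge 13 of 14 (B): { -2 -3/2 -5/4 -159/128 -1271/1024 | -635/512 -317/256 -79/64 -39/32 -19/16 -9/8 -1 0 } so -2541/2048
edge 14 of 14 (B): { -2 -3/2 -5/4 -159/128 -1271/1024 -2541/2048 | -635/512 -317/256 -79/64 -39/32 -19/16 -9/8 -1 0 } so -5081/4096

-5081/4096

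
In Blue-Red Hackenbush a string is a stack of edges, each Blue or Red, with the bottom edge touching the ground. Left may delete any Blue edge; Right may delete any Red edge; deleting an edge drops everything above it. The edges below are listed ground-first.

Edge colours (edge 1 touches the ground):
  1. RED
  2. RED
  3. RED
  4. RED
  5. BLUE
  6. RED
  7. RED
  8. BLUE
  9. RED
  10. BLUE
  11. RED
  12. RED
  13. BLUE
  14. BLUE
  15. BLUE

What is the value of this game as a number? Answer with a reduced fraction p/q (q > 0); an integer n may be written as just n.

v(R) = { · | 0 } — -1
v(RR) = { · | -1; 0 } — -2
v(RRR) = { · | -2; -1; 0 } — -3
v(RRRR) = { · | -3; -2; -1; 0 } — -4
v(RRRRB) = { -4 | -3; -2; -1; 0 } — -7/2
v(RRRRBR) = { -4 | -7/2; -3; -2; -1; 0 } — -15/4
v(RRRRBRR) = { -4 | -15/4; -7/2; -3; -2; -1; 0 } — -31/8
v(RRRRBRRB) = { -4; -31/8 | -15/4; -7/2; -3; -2; -1; 0 } — -61/16
v(RRRRBRRBR) = { -4; -31/8 | -61/16; -15/4; -7/2; -3; -2; -1; 0 } — -123/32
v(RRRRBRRBRB) = { -4; -31/8; -123/32 | -61/16; -15/4; -7/2; -3; -2; -1; 0 } — -245/64
v(RRRRBRRBRBR) = { -4; -31/8; -123/32 | -245/64; -61/16; -15/4; -7/2; -3; -2; -1; 0 } — -491/128
v(RRRRBRRBRBRR) = { -4; -31/8; -123/32 | -491/128; -245/64; -61/16; -15/4; -7/2; -3; -2; -1; 0 } — -983/256
v(RRRRBRRBRBRRB) = { -4; -31/8; -123/32; -983/256 | -491/128; -245/64; -61/16; -15/4; -7/2; -3; -2; -1; 0 } — -1965/512
v(RRRRBRRBRBRRBB) = { -4; -31/8; -123/32; -983/256; -1965/512 | -491/128; -245/64; -61/16; -15/4; -7/2; -3; -2; -1; 0 } — -3929/1024
v(RRRRBRRBRBRRBBB) = { -4; -31/8; -123/32; -983/256; -1965/512; -3929/1024 | -491/128; -245/64; -61/16; -15/4; -7/2; -3; -2; -1; 0 } — -7857/2048

-7857/2048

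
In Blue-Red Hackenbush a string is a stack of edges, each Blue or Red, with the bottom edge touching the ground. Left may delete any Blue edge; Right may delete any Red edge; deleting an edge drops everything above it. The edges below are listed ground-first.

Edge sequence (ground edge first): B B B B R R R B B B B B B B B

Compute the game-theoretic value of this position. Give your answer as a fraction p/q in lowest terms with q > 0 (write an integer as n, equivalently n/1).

Recurse on prefixes of the 15-edge string B B B B R R R B B B B B B B B:
B: Left { 0 }, Right { none } -> simplest 1
BB: Left { 0, 1 }, Right { none } -> simplest 2
BBB: Left { 0, 1, 2 }, Right { none } -> simplest 3
BBBB: Left { 0, 1, 2, 3 }, Right { none } -> simplest 4
BBBBR: Left { 0, 1, 2, 3 }, Right { 4 } -> simplest 7/2
BBBBRR: Left { 0, 1, 2, 3 }, Right { 7/2, 4 } -> simplest 13/4
BBBBRRR: Left { 0, 1, 2, 3 }, Right { 13/4, 7/2, 4 } -> simplest 25/8
BBBBRRRB: Left { 0, 1, 2, 3, 25/8 }, Right { 13/4, 7/2, 4 } -> simplest 51/16
BBBBRRRBB: Left { 0, 1, 2, 3, 25/8, 51/16 }, Right { 13/4, 7/2, 4 } -> simplest 103/32
BBBBRRRBBB: Left { 0, 1, 2, 3, 25/8, 51/16, 103/32 }, Right { 13/4, 7/2, 4 } -> simplest 207/64
BBBBRRRBBBB: Left { 0, 1, 2, 3, 25/8, 51/16, 103/32, 207/64 }, Right { 13/4, 7/2, 4 } -> simplest 415/128
BBBBRRRBBBBB: Left { 0, 1, 2, 3, 25/8, 51/16, 103/32, 207/64, 415/128 }, Right { 13/4, 7/2, 4 } -> simplest 831/256
BBBBRRRBBBBBB: Left { 0, 1, 2, 3, 25/8, 51/16, 103/32, 207/64, 415/128, 831/256 }, Right { 13/4, 7/2, 4 } -> simplest 1663/512
BBBBRRRBBBBBBB: Left { 0, 1, 2, 3, 25/8, 51/16, 103/32, 207/64, 415/128, 831/256, 1663/512 }, Right { 13/4, 7/2, 4 } -> simplest 3327/1024
BBBBRRRBBBBBBBB: Left { 0, 1, 2, 3, 25/8, 51/16, 103/32, 207/64, 415/128, 831/256, 1663/512, 3327/1024 }, Right { 13/4, 7/2, 4 } -> simplest 6655/2048

6655/2048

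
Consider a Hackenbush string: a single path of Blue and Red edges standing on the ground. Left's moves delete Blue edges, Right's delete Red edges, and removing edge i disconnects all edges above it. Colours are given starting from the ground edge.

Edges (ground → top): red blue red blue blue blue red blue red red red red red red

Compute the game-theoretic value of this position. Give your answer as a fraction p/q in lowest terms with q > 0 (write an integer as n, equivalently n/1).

Prefix values for red blue red blue blue blue red blue red red red red red red via {L|R} + simplicity:
edge 1 of 14 (red): { ∅ | 0 } → -1
edge 2 of 14 (blue): { -1 | 0 } → -1/2
edge 3 of 14 (red): { -1 | -1/2 0 } → -3/4
edge 4 of 14 (blue): { -1 -3/4 | -1/2 0 } → -5/8
edge 5 of 14 (blue): { -1 -3/4 -5/8 | -1/2 0 } → -9/16
edge 6 of 14 (blue): { -1 -3/4 -5/8 -9/16 | -1/2 0 } → -17/32
edge 7 of 14 (red): { -1 -3/4 -5/8 -9/16 | -17/32 -1/2 0 } → -35/64
edge 8 of 14 (blue): { -1 -3/4 -5/8 -9/16 -35/64 | -17/32 -1/2 0 } → -69/128
edge 9 of 14 (red): { -1 -3/4 -5/8 -9/16 -35/64 | -69/128 -17/32 -1/2 0 } → -139/256
edge 10 of 14 (red): { -1 -3/4 -5/8 -9/16 -35/64 | -139/256 -69/128 -17/32 -1/2 0 } → -279/512
edge 11 of 14 (red): { -1 -3/4 -5/8 -9/16 -35/64 | -279/512 -139/256 -69/128 -17/32 -1/2 0 } → -559/1024
edge 12 of 14 (red): { -1 -3/4 -5/8 -9/16 -35/64 | -559/1024 -279/512 -139/256 -69/128 -17/32 -1/2 0 } → -1119/2048
edge 13 of 14 (red): { -1 -3/4 -5/8 -9/16 -35/64 | -1119/2048 -559/1024 -279/512 -139/256 -69/128 -17/32 -1/2 0 } → -2239/4096
edge 14 of 14 (red): { -1 -3/4 -5/8 -9/16 -35/64 | -2239/4096 -1119/2048 -559/1024 -279/512 -139/256 -69/128 -17/32 -1/2 0 } → -4479/8192

-4479/8192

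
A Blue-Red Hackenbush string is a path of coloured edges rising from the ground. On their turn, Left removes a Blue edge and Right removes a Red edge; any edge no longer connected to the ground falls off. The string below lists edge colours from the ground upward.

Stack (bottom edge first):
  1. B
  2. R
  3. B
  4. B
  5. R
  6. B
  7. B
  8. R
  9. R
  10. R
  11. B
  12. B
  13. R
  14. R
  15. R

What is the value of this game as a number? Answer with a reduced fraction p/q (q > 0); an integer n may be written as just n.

1 of 15 · B · max L 0 · min R +∞ -> 1
2 of 15 · BR · max L 0 · min R 1 -> 1/2
3 of 15 · BRB · max L 1/2 · min R 1 -> 3/4
4 of 15 · BRBB · max L 3/4 · min R 1 -> 7/8
5 of 15 · BRBBR · max L 3/4 · min R 7/8 -> 13/16
6 of 15 · BRBBRB · max L 13/16 · min R 7/8 -> 27/32
7 of 15 · BRBBRBB · max L 27/32 · min R 7/8 -> 55/64
8 of 15 · BRBBRBBR · max L 27/32 · min R 55/64 -> 109/128
9 of 15 · BRBBRBBRR · max L 27/32 · min R 109/128 -> 217/256
10 of 15 · BRBBRBBRRR · max L 27/32 · min R 217/256 -> 433/512
11 of 15 · BRBBRBBRRRB · max L 433/512 · min R 217/256 -> 867/1024
12 of 15 · BRBBRBBRRRBB · max L 867/1024 · min R 217/256 -> 1735/2048
13 of 15 · BRBBRBBRRRBBR · max L 867/1024 · min R 1735/2048 -> 3469/4096
14 of 15 · BRBBRBBRRRBBRR · max L 867/1024 · min R 3469/4096 -> 6937/8192
15 of 15 · BRBBRBBRRRBBRRR · max L 867/1024 · min R 6937/8192 -> 13873/16384

13873/16384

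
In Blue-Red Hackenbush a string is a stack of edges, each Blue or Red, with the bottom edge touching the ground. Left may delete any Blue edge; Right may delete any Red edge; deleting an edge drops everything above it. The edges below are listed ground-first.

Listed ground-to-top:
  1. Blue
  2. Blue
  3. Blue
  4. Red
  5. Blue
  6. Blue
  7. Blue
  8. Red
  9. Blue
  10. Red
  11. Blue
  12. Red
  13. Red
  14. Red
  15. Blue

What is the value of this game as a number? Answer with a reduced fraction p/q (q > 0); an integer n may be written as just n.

1 of 15 · B · max L 0 · min R +∞ — 1
2 of 15 · BB · max L 1 · min R +∞ — 2
3 of 15 · BBB · max L 2 · min R +∞ — 3
4 of 15 · BBBR · max L 2 · min R 3 — 5/2
5 of 15 · BBBRB · max L 5/2 · min R 3 — 11/4
6 of 15 · BBBRBB · max L 11/4 · min R 3 — 23/8
7 of 15 · BBBRBBB · max L 23/8 · min R 3 — 47/16
8 of 15 · BBBRBBBR · max L 23/8 · min R 47/16 — 93/32
9 of 15 · BBBRBBBRB · max L 93/32 · min R 47/16 — 187/64
10 of 15 · BBBRBBBRBR · max L 93/32 · min R 187/64 — 373/128
11 of 15 · BBBRBBBRBRB · max L 373/128 · min R 187/64 — 747/256
12 of 15 · BBBRBBBRBRBR · max L 373/128 · min R 747/256 — 1493/512
13 of 15 · BBBRBBBRBRBRR · max L 373/128 · min R 1493/512 — 2985/1024
14 of 15 · BBBRBBBRBRBRRR · max L 373/128 · min R 2985/1024 — 5969/2048
15 of 15 · BBBRBBBRBRBRRRB · max L 5969/2048 · min R 2985/1024 — 11939/4096

11939/4096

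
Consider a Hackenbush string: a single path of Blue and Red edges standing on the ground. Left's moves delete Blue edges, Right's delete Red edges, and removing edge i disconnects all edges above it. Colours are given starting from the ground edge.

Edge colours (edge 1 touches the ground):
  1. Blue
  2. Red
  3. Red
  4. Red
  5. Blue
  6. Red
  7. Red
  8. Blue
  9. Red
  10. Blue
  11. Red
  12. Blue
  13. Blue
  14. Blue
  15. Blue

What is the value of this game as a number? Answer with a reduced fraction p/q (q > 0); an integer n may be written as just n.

2399/16384

Prefix values for Blue Red Red Red Blue Red Red Blue Red Blue Red Blue Blue Blue Blue via {L|R} + simplicity:
1 of 15 · B · max L 0 · min R +∞ gives 1
2 of 15 · BR · max L 0 · min R 1 gives 1/2
3 of 15 · BRR · max L 0 · min R 1/2 gives 1/4
4 of 15 · BRRR · max L 0 · min R 1/4 gives 1/8
5 of 15 · BRRRB · max L 1/8 · min R 1/4 gives 3/16
6 of 15 · BRRRBR · max L 1/8 · min R 3/16 gives 5/32
7 of 15 · BRRRBRR · max L 1/8 · min R 5/32 gives 9/64
8 of 15 · BRRRBRRB · max L 9/64 · min R 5/32 gives 19/128
9 of 15 · BRRRBRRBR · max L 9/64 · min R 19/128 gives 37/256
10 of 15 · BRRRBRRBRB · max L 37/256 · min R 19/128 gives 75/512
11 of 15 · BRRRBRRBRBR · max L 37/256 · min R 75/512 gives 149/1024
12 of 15 · BRRRBRRBRBRB · max L 149/1024 · min R 75/512 gives 299/2048
13 of 15 · BRRRBRRBRBRBB · max L 299/2048 · min R 75/512 gives 599/4096
14 of 15 · BRRRBRRBRBRBBB · max L 599/4096 · min R 75/512 gives 1199/8192
15 of 15 · BRRRBRRBRBRBBBB · max L 1199/8192 · min R 75/512 gives 2399/16384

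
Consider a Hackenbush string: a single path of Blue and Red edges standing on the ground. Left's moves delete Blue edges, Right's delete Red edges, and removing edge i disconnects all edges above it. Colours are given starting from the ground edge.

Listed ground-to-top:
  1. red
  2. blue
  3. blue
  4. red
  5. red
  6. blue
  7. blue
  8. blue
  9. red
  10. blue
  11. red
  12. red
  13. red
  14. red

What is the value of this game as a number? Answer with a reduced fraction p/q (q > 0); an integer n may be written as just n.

value(r) = { · | 0 } — -1
value(rb) = { -1 | 0 } — -1/2
value(rbb) = { -1; -1/2 | 0 } — -1/4
value(rbbr) = { -1; -1/2 | -1/4; 0 } — -3/8
value(rbbrr) = { -1; -1/2 | -3/8; -1/4; 0 } — -7/16
value(rbbrrb) = { -1; -1/2; -7/16 | -3/8; -1/4; 0 } — -13/32
value(rbbrrbb) = { -1; -1/2; -7/16; -13/32 | -3/8; -1/4; 0 } — -25/64
value(rbbrrbbb) = { -1; -1/2; -7/16; -13/32; -25/64 | -3/8; -1/4; 0 } — -49/128
value(rbbrrbbbr) = { -1; -1/2; -7/16; -13/32; -25/64 | -49/128; -3/8; -1/4; 0 } — -99/256
value(rbbrrbbbrb) = { -1; -1/2; -7/16; -13/32; -25/64; -99/256 | -49/128; -3/8; -1/4; 0 } — -197/512
value(rbbrrbbbrbr) = { -1; -1/2; -7/16; -13/32; -25/64; -99/256 | -197/512; -49/128; -3/8; -1/4; 0 } — -395/1024
value(rbbrrbbbrbrr) = { -1; -1/2; -7/16; -13/32; -25/64; -99/256 | -395/1024; -197/512; -49/128; -3/8; -1/4; 0 } — -791/2048
value(rbbrrbbbrbrrr) = { -1; -1/2; -7/16; -13/32; -25/64; -99/256 | -791/2048; -395/1024; -197/512; -49/128; -3/8; -1/4; 0 } — -1583/4096
value(rbbrrbbbrbrrrr) = { -1; -1/2; -7/16; -13/32; -25/64; -99/256 | -1583/4096; -791/2048; -395/1024; -197/512; -49/128; -3/8; -1/4; 0 } — -3167/8192

-3167/8192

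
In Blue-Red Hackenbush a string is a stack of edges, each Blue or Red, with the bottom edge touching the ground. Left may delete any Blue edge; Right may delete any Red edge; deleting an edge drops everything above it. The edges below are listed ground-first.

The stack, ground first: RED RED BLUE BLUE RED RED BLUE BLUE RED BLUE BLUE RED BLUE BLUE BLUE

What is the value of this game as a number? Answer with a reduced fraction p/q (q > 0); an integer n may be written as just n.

Recurse on prefixes of the 15-edge string RED RED BLUE BLUE RED RED BLUE BLUE RED BLUE BLUE RED BLUE BLUE BLUE:
step 1: add RED to get R; options L={ · } R={ 0 } so -1
step 2: add RED to get RR; options L={ · } R={ -1, 0 } so -2
step 3: add BLUE to get RRB; options L={ -2 } R={ -1, 0 } so -3/2
step 4: add BLUE to get RRBB; options L={ -2, -3/2 } R={ -1, 0 } so -5/4
step 5: add RED to get RRBBR; options L={ -2, -3/2 } R={ -5/4, -1, 0 } so -11/8
step 6: add RED to get RRBBRR; options L={ -2, -3/2 } R={ -11/8, -5/4, -1, 0 } so -23/16
step 7: add BLUE to get RRBBRRB; options L={ -2, -3/2, -23/16 } R={ -11/8, -5/4, -1, 0 } so -45/32
step 8: add BLUE to get RRBBRRBB; options L={ -2, -3/2, -23/16, -45/32 } R={ -11/8, -5/4, -1, 0 } so -89/64
step 9: add RED to get RRBBRRBBR; options L={ -2, -3/2, -23/16, -45/32 } R={ -89/64, -11/8, -5/4, -1, 0 } so -179/128
step 10: add BLUE to get RRBBRRBBRB; options L={ -2, -3/2, -23/16, -45/32, -179/128 } R={ -89/64, -11/8, -5/4, -1, 0 } so -357/256
step 11: add BLUE to get RRBBRRBBRBB; options L={ -2, -3/2, -23/16, -45/32, -179/128, -357/256 } R={ -89/64, -11/8, -5/4, -1, 0 } so -713/512
step 12: add RED to get RRBBRRBBRBBR; options L={ -2, -3/2, -23/16, -45/32, -179/128, -357/256 } R={ -713/512, -89/64, -11/8, -5/4, -1, 0 } so -1427/1024
step 13: add BLUE to get RRBBRRBBRBBRB; options L={ -2, -3/2, -23/16, -45/32, -179/128, -357/256, -1427/1024 } R={ -713/512, -89/64, -11/8, -5/4, -1, 0 } so -2853/2048
step 14: add BLUE to get RRBBRRBBRBBRBB; options L={ -2, -3/2, -23/16, -45/32, -179/128, -357/256, -1427/1024, -2853/2048 } R={ -713/512, -89/64, -11/8, -5/4, -1, 0 } so -5705/4096
step 15: add BLUE to get RRBBRRBBRBBRBBB; options L={ -2, -3/2, -23/16, -45/32, -179/128, -357/256, -1427/1024, -2853/2048, -5705/4096 } R={ -713/512, -89/64, -11/8, -5/4, -1, 0 } so -11409/8192

-11409/8192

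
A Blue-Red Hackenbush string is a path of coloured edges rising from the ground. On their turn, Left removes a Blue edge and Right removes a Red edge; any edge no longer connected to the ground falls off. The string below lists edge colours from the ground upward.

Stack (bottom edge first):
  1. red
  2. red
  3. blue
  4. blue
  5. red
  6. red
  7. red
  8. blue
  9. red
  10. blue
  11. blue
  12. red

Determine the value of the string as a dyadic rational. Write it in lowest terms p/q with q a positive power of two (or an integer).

-1491/1024

Recurse on prefixes of the 12-edge string red red blue blue red red red blue red blue blue red:
1 of 12 · r · max L −∞ · min R 0 gives -1
2 of 12 · rr · max L −∞ · min R -1 gives -2
3 of 12 · rrb · max L -2 · min R -1 gives -3/2
4 of 12 · rrbb · max L -3/2 · min R -1 gives -5/4
5 of 12 · rrbbr · max L -3/2 · min R -5/4 gives -11/8
6 of 12 · rrbbrr · max L -3/2 · min R -11/8 gives -23/16
7 of 12 · rrbbrrr · max L -3/2 · min R -23/16 gives -47/32
8 of 12 · rrbbrrrb · max L -47/32 · min R -23/16 gives -93/64
9 of 12 · rrbbrrrbr · max L -47/32 · min R -93/64 gives -187/128
10 of 12 · rrbbrrrbrb · max L -187/128 · min R -93/64 gives -373/256
11 of 12 · rrbbrrrbrbb · max L -373/256 · min R -93/64 gives -745/512
12 of 12 · rrbbrrrbrbbr · max L -373/256 · min R -745/512 gives -1491/1024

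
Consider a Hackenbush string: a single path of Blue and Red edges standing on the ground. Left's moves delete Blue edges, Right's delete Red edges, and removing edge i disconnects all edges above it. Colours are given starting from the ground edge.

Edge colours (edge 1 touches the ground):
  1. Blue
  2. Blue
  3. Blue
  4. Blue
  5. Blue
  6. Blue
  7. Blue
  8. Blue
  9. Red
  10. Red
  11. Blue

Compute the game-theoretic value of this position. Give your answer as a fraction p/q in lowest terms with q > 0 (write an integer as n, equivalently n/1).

1 of 11 · B · max L 0 · min R +∞ so 1
2 of 11 · BB · max L 1 · min R +∞ so 2
3 of 11 · BBB · max L 2 · min R +∞ so 3
4 of 11 · BBBB · max L 3 · min R +∞ so 4
5 of 11 · BBBBB · max L 4 · min R +∞ so 5
6 of 11 · BBBBBB · max L 5 · min R +∞ so 6
7 of 11 · BBBBBBB · max L 6 · min R +∞ so 7
8 of 11 · BBBBBBBB · max L 7 · min R +∞ so 8
9 of 11 · BBBBBBBBR · max L 7 · min R 8 so 15/2
10 of 11 · BBBBBBBBRR · max L 7 · min R 15/2 so 29/4
11 of 11 · BBBBBBBBRRB · max L 29/4 · min R 15/2 so 59/8

59/8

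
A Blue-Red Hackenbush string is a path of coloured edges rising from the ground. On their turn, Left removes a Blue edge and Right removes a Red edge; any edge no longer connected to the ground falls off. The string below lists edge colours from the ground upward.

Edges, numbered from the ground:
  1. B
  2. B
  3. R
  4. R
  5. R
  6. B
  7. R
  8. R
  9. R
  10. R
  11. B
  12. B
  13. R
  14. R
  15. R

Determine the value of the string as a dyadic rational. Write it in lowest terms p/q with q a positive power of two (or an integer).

Recurse on prefixes of the 15-edge string B B R R R B R R R R B B R R R:
1 of 15 · B · max L 0 · min R +∞ => 1
2 of 15 · BB · max L 1 · min R +∞ => 2
3 of 15 · BBR · max L 1 · min R 2 => 3/2
4 of 15 · BBRR · max L 1 · min R 3/2 => 5/4
5 of 15 · BBRRR · max L 1 · min R 5/4 => 9/8
6 of 15 · BBRRRB · max L 9/8 · min R 5/4 => 19/16
7 of 15 · BBRRRBR · max L 9/8 · min R 19/16 => 37/32
8 of 15 · BBRRRBRR · max L 9/8 · min R 37/32 => 73/64
9 of 15 · BBRRRBRRR · max L 9/8 · min R 73/64 => 145/128
10 of 15 · BBRRRBRRRR · max L 9/8 · min R 145/128 => 289/256
11 of 15 · BBRRRBRRRRB · max L 289/256 · min R 145/128 => 579/512
12 of 15 · BBRRRBRRRRBB · max L 579/512 · min R 145/128 => 1159/1024
13 of 15 · BBRRRBRRRRBBR · max L 579/512 · min R 1159/1024 => 2317/2048
14 of 15 · BBRRRBRRRRBBRR · max L 579/512 · min R 2317/2048 => 4633/4096
15 of 15 · BBRRRBRRRRBBRRR · max L 579/512 · min R 4633/4096 => 9265/8192

9265/8192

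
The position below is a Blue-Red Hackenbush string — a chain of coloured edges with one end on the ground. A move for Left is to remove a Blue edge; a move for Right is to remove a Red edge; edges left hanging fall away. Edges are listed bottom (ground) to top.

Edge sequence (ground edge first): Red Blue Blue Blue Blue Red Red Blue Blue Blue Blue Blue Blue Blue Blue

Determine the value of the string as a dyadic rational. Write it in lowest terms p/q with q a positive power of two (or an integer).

Build g(s[:k]) for k = 1..15, string s = Red Blue Blue Blue Blue Red Red Blue Blue Blue Blue Blue Blue Blue Blue.
step 1: add Red to get R; options L={ (no moves) } R={ 0 } — -1
step 2: add Blue to get RB; options L={ -1 } R={ 0 } — -1/2
step 3: add Blue to get RBB; options L={ -1; -1/2 } R={ 0 } — -1/4
step 4: add Blue to get RBBB; options L={ -1; -1/2; -1/4 } R={ 0 } — -1/8
step 5: add Blue to get RBBBB; options L={ -1; -1/2; -1/4; -1/8 } R={ 0 } — -1/16
step 6: add Red to get RBBBBR; options L={ -1; -1/2; -1/4; -1/8 } R={ -1/16; 0 } — -3/32
step 7: add Red to get RBBBBRR; options L={ -1; -1/2; -1/4; -1/8 } R={ -3/32; -1/16; 0 } — -7/64
step 8: add Blue to get RBBBBRRB; options L={ -1; -1/2; -1/4; -1/8; -7/64 } R={ -3/32; -1/16; 0 } — -13/128
step 9: add Blue to get RBBBBRRBB; options L={ -1; -1/2; -1/4; -1/8; -7/64; -13/128 } R={ -3/32; -1/16; 0 } — -25/256
step 10: add Blue to get RBBBBRRBBB; options L={ -1; -1/2; -1/4; -1/8; -7/64; -13/128; -25/256 } R={ -3/32; -1/16; 0 } — -49/512
step 11: add Blue to get RBBBBRRBBBB; options L={ -1; -1/2; -1/4; -1/8; -7/64; -13/128; -25/256; -49/512 } R={ -3/32; -1/16; 0 } — -97/1024
step 12: add Blue to get RBBBBRRBBBBB; options L={ -1; -1/2; -1/4; -1/8; -7/64; -13/128; -25/256; -49/512; -97/1024 } R={ -3/32; -1/16; 0 } — -193/2048
step 13: add Blue to get RBBBBRRBBBBBB; options L={ -1; -1/2; -1/4; -1/8; -7/64; -13/128; -25/256; -49/512; -97/1024; -193/2048 } R={ -3/32; -1/16; 0 } — -385/4096
step 14: add Blue to get RBBBBRRBBBBBBB; options L={ -1; -1/2; -1/4; -1/8; -7/64; -13/128; -25/256; -49/512; -97/1024; -193/2048; -385/4096 } R={ -3/32; -1/16; 0 } — -769/8192
step 15: add Blue to get RBBBBRRBBBBBBBB; options L={ -1; -1/2; -1/4; -1/8; -7/64; -13/128; -25/256; -49/512; -97/1024; -193/2048; -385/4096; -769/8192 } R={ -3/32; -1/16; 0 } — -1537/16384

-1537/16384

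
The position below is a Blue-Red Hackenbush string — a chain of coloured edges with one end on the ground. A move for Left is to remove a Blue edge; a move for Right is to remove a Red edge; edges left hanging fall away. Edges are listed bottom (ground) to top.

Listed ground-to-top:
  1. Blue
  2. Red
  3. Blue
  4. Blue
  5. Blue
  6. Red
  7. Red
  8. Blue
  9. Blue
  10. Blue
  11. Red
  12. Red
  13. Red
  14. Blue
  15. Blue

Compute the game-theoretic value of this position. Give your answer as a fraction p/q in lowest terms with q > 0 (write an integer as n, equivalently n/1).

1 of 15 · B · max L 0 · min R +∞ so 1
2 of 15 · BR · max L 0 · min R 1 so 1/2
3 of 15 · BRB · max L 1/2 · min R 1 so 3/4
4 of 15 · BRBB · max L 3/4 · min R 1 so 7/8
5 of 15 · BRBBB · max L 7/8 · min R 1 so 15/16
6 of 15 · BRBBBR · max L 7/8 · min R 15/16 so 29/32
7 of 15 · BRBBBRR · max L 7/8 · min R 29/32 so 57/64
8 of 15 · BRBBBRRB · max L 57/64 · min R 29/32 so 115/128
9 of 15 · BRBBBRRBB · max L 115/128 · min R 29/32 so 231/256
10 of 15 · BRBBBRRBBB · max L 231/256 · min R 29/32 so 463/512
11 of 15 · BRBBBRRBBBR · max L 231/256 · min R 463/512 so 925/1024
12 of 15 · BRBBBRRBBBRR · max L 231/256 · min R 925/1024 so 1849/2048
13 of 15 · BRBBBRRBBBRRR · max L 231/256 · min R 1849/2048 so 3697/4096
14 of 15 · BRBBBRRBBBRRRB · max L 3697/4096 · min R 1849/2048 so 7395/8192
15 of 15 · BRBBBRRBBBRRRBB · max L 7395/8192 · min R 1849/2048 so 14791/16384

14791/16384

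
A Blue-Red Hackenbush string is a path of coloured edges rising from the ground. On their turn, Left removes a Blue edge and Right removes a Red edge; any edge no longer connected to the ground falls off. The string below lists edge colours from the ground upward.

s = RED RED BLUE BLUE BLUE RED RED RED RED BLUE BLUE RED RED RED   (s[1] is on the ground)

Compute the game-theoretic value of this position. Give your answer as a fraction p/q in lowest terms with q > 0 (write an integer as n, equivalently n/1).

Recurse on prefixes of the 14-edge string RED RED BLUE BLUE BLUE RED RED RED RED BLUE BLUE RED RED RED:
edge 1 of 14 (RED): { (no moves) | 0 } → -1
edge 2 of 14 (RED): { (no moves) | -1; 0 } → -2
edge 3 of 14 (BLUE): { -2 | -1; 0 } → -3/2
edge 4 of 14 (BLUE): { -2; -3/2 | -1; 0 } → -5/4
edge 5 of 14 (BLUE): { -2; -3/2; -5/4 | -1; 0 } → -9/8
edge 6 of 14 (RED): { -2; -3/2; -5/4 | -9/8; -1; 0 } → -19/16
edge 7 of 14 (RED): { -2; -3/2; -5/4 | -19/16; -9/8; -1; 0 } → -39/32
edge 8 of 14 (RED): { -2; -3/2; -5/4 | -39/32; -19/16; -9/8; -1; 0 } → -79/64
edge 9 of 14 (RED): { -2; -3/2; -5/4 | -79/64; -39/32; -19/16; -9/8; -1; 0 } → -159/128
edge 10 of 14 (BLUE): { -2; -3/2; -5/4; -159/128 | -79/64; -39/32; -19/16; -9/8; -1; 0 } → -317/256
edge 11 of 14 (BLUE): { -2; -3/2; -5/4; -159/128; -317/256 | -79/64; -39/32; -19/16; -9/8; -1; 0 } → -633/512
edge 12 of 14 (RED): { -2; -3/2; -5/4; -159/128; -317/256 | -633/512; -79/64; -39/32; -19/16; -9/8; -1; 0 } → -1267/1024
edge 13 of 14 (RED): { -2; -3/2; -5/4; -159/128; -317/256 | -1267/1024; -633/512; -79/64; -39/32; -19/16; -9/8; -1; 0 } → -2535/2048
edge 14 of 14 (RED): { -2; -3/2; -5/4; -159/128; -317/256 | -2535/2048; -1267/1024; -633/512; -79/64; -39/32; -19/16; -9/8; -1; 0 } → -5071/4096

-5071/4096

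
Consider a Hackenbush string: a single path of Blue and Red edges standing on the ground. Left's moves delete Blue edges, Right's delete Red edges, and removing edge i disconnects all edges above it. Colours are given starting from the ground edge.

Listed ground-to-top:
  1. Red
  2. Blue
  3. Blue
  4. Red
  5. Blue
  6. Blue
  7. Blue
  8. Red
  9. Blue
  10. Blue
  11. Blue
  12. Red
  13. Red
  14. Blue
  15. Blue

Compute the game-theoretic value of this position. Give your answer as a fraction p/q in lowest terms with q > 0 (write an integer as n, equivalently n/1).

edge 1 of 15 (Red): {  | 0 } -> -1
edge 2 of 15 (Blue): { -1 | 0 } -> -1/2
edge 3 of 15 (Blue): { -1; -1/2 | 0 } -> -1/4
edge 4 of 15 (Red): { -1; -1/2 | -1/4; 0 } -> -3/8
edge 5 of 15 (Blue): { -1; -1/2; -3/8 | -1/4; 0 } -> -5/16
edge 6 of 15 (Blue): { -1; -1/2; -3/8; -5/16 | -1/4; 0 } -> -9/32
edge 7 of 15 (Blue): { -1; -1/2; -3/8; -5/16; -9/32 | -1/4; 0 } -> -17/64
edge 8 of 15 (Red): { -1; -1/2; -3/8; -5/16; -9/32 | -17/64; -1/4; 0 } -> -35/128
edge 9 of 15 (Blue): { -1; -1/2; -3/8; -5/16; -9/32; -35/128 | -17/64; -1/4; 0 } -> -69/256
edge 10 of 15 (Blue): { -1; -1/2; -3/8; -5/16; -9/32; -35/128; -69/256 | -17/64; -1/4; 0 } -> -137/512
edge 11 of 15 (Blue): { -1; -1/2; -3/8; -5/16; -9/32; -35/128; -69/256; -137/512 | -17/64; -1/4; 0 } -> -273/1024
edge 12 of 15 (Red): { -1; -1/2; -3/8; -5/16; -9/32; -35/128; -69/256; -137/512 | -273/1024; -17/64; -1/4; 0 } -> -547/2048
edge 13 of 15 (Red): { -1; -1/2; -3/8; -5/16; -9/32; -35/128; -69/256; -137/512 | -547/2048; -273/1024; -17/64; -1/4; 0 } -> -1095/4096
edge 14 of 15 (Blue): { -1; -1/2; -3/8; -5/16; -9/32; -35/128; -69/256; -137/512; -1095/4096 | -547/2048; -273/1024; -17/64; -1/4; 0 } -> -2189/8192
edge 15 of 15 (Blue): { -1; -1/2; -3/8; -5/16; -9/32; -35/128; -69/256; -137/512; -1095/4096; -2189/8192 | -547/2048; -273/1024; -17/64; -1/4; 0 } -> -4377/16384

-4377/16384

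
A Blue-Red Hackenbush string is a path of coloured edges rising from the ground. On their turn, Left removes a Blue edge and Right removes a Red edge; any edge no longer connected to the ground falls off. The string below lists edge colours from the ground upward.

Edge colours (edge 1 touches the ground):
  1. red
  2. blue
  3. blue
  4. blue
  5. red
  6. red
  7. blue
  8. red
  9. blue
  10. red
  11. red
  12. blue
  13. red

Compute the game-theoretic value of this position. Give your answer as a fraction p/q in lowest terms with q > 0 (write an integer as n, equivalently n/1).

-859/4096

value(r) = { ∅ | 0 } → -1
value(rb) = { -1 | 0 } → -1/2
value(rbb) = { -1, -1/2 | 0 } → -1/4
value(rbbb) = { -1, -1/2, -1/4 | 0 } → -1/8
value(rbbbr) = { -1, -1/2, -1/4 | -1/8, 0 } → -3/16
value(rbbbrr) = { -1, -1/2, -1/4 | -3/16, -1/8, 0 } → -7/32
value(rbbbrrb) = { -1, -1/2, -1/4, -7/32 | -3/16, -1/8, 0 } → -13/64
value(rbbbrrbr) = { -1, -1/2, -1/4, -7/32 | -13/64, -3/16, -1/8, 0 } → -27/128
value(rbbbrrbrb) = { -1, -1/2, -1/4, -7/32, -27/128 | -13/64, -3/16, -1/8, 0 } → -53/256
value(rbbbrrbrbr) = { -1, -1/2, -1/4, -7/32, -27/128 | -53/256, -13/64, -3/16, -1/8, 0 } → -107/512
value(rbbbrrbrbrr) = { -1, -1/2, -1/4, -7/32, -27/128 | -107/512, -53/256, -13/64, -3/16, -1/8, 0 } → -215/1024
value(rbbbrrbrbrrb) = { -1, -1/2, -1/4, -7/32, -27/128, -215/1024 | -107/512, -53/256, -13/64, -3/16, -1/8, 0 } → -429/2048
value(rbbbrrbrbrrbr) = { -1, -1/2, -1/4, -7/32, -27/128, -215/1024 | -429/2048, -107/512, -53/256, -13/64, -3/16, -1/8, 0 } → -859/4096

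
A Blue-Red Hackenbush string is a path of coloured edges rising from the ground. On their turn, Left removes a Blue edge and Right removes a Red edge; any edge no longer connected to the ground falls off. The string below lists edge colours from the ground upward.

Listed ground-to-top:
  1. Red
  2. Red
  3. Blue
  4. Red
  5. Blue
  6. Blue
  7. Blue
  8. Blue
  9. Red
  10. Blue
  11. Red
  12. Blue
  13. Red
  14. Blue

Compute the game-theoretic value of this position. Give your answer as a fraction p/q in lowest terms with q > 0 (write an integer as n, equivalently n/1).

-6229/4096

1 of 14 · R · max L −∞ · min R 0 => -1
2 of 14 · RR · max L −∞ · min R -1 => -2
3 of 14 · RRB · max L -2 · min R -1 => -3/2
4 of 14 · RRBR · max L -2 · min R -3/2 => -7/4
5 of 14 · RRBRB · max L -7/4 · min R -3/2 => -13/8
6 of 14 · RRBRBB · max L -13/8 · min R -3/2 => -25/16
7 of 14 · RRBRBBB · max L -25/16 · min R -3/2 => -49/32
8 of 14 · RRBRBBBB · max L -49/32 · min R -3/2 => -97/64
9 of 14 · RRBRBBBBR · max L -49/32 · min R -97/64 => -195/128
10 of 14 · RRBRBBBBRB · max L -195/128 · min R -97/64 => -389/256
11 of 14 · RRBRBBBBRBR · max L -195/128 · min R -389/256 => -779/512
12 of 14 · RRBRBBBBRBRB · max L -779/512 · min R -389/256 => -1557/1024
13 of 14 · RRBRBBBBRBRBR · max L -779/512 · min R -1557/1024 => -3115/2048
14 of 14 · RRBRBBBBRBRBRB · max L -3115/2048 · min R -1557/1024 => -6229/4096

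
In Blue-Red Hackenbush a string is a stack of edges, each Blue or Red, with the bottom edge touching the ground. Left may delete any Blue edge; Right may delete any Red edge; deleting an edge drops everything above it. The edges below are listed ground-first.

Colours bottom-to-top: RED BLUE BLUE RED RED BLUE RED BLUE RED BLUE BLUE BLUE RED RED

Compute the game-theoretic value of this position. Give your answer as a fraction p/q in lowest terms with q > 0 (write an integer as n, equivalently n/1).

-3399/8192

1 of 14 · R · max L −∞ · min R 0 = -1
2 of 14 · RB · max L -1 · min R 0 = -1/2
3 of 14 · RBB · max L -1/2 · min R 0 = -1/4
4 of 14 · RBBR · max L -1/2 · min R -1/4 = -3/8
5 of 14 · RBBRR · max L -1/2 · min R -3/8 = -7/16
6 of 14 · RBBRRB · max L -7/16 · min R -3/8 = -13/32
7 of 14 · RBBRRBR · max L -7/16 · min R -13/32 = -27/64
8 of 14 · RBBRRBRB · max L -27/64 · min R -13/32 = -53/128
9 of 14 · RBBRRBRBR · max L -27/64 · min R -53/128 = -107/256
10 of 14 · RBBRRBRBRB · max L -107/256 · min R -53/128 = -213/512
11 of 14 · RBBRRBRBRBB · max L -213/512 · min R -53/128 = -425/1024
12 of 14 · RBBRRBRBRBBB · max L -425/1024 · min R -53/128 = -849/2048
13 of 14 · RBBRRBRBRBBBR · max L -425/1024 · min R -849/2048 = -1699/4096
14 of 14 · RBBRRBRBRBBBRR · max L -425/1024 · min R -1699/4096 = -3399/8192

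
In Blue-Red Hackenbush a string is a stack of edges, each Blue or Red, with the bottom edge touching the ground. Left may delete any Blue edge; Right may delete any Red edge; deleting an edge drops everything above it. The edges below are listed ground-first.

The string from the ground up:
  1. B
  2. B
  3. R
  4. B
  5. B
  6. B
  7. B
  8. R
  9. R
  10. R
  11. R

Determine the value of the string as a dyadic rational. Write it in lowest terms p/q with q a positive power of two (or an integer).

993/512

Recurse on prefixes of the 11-edge string B B R B B B B R R R R:
step 1: add B to get B; options L={ 0 } R={ none } = 1
step 2: add B to get BB; options L={ 0,1 } R={ none } = 2
step 3: add R to get BBR; options L={ 0,1 } R={ 2 } = 3/2
step 4: add B to get BBRB; options L={ 0,1,3/2 } R={ 2 } = 7/4
step 5: add B to get BBRBB; options L={ 0,1,3/2,7/4 } R={ 2 } = 15/8
step 6: add B to get BBRBBB; options L={ 0,1,3/2,7/4,15/8 } R={ 2 } = 31/16
step 7: add B to get BBRBBBB; options L={ 0,1,3/2,7/4,15/8,31/16 } R={ 2 } = 63/32
step 8: add R to get BBRBBBBR; options L={ 0,1,3/2,7/4,15/8,31/16 } R={ 63/32,2 } = 125/64
step 9: add R to get BBRBBBBRR; options L={ 0,1,3/2,7/4,15/8,31/16 } R={ 125/64,63/32,2 } = 249/128
step 10: add R to get BBRBBBBRRR; options L={ 0,1,3/2,7/4,15/8,31/16 } R={ 249/128,125/64,63/32,2 } = 497/256
step 11: add R to get BBRBBBBRRRR; options L={ 0,1,3/2,7/4,15/8,31/16 } R={ 497/256,249/128,125/64,63/32,2 } = 993/512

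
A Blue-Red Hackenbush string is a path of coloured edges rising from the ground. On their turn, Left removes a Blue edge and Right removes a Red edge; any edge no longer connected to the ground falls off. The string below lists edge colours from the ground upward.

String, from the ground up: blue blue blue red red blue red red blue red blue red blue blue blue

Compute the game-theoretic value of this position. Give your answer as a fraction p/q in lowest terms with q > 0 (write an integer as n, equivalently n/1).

val(b) = { 0 | (no moves) } = 1
val(bb) = { 0 1 | (no moves) } = 2
val(bbb) = { 0 1 2 | (no moves) } = 3
val(bbbr) = { 0 1 2 | 3 } = 5/2
val(bbbrr) = { 0 1 2 | 5/2 3 } = 9/4
val(bbbrrb) = { 0 1 2 9/4 | 5/2 3 } = 19/8
val(bbbrrbr) = { 0 1 2 9/4 | 19/8 5/2 3 } = 37/16
val(bbbrrbrr) = { 0 1 2 9/4 | 37/16 19/8 5/2 3 } = 73/32
val(bbbrrbrrb) = { 0 1 2 9/4 73/32 | 37/16 19/8 5/2 3 } = 147/64
val(bbbrrbrrbr) = { 0 1 2 9/4 73/32 | 147/64 37/16 19/8 5/2 3 } = 293/128
val(bbbrrbrrbrb) = { 0 1 2 9/4 73/32 293/128 | 147/64 37/16 19/8 5/2 3 } = 587/256
val(bbbrrbrrbrbr) = { 0 1 2 9/4 73/32 293/128 | 587/256 147/64 37/16 19/8 5/2 3 } = 1173/512
val(bbbrrbrrbrbrb) = { 0 1 2 9/4 73/32 293/128 1173/512 | 587/256 147/64 37/16 19/8 5/2 3 } = 2347/1024
val(bbbrrbrrbrbrbb) = { 0 1 2 9/4 73/32 293/128 1173/512 2347/1024 | 587/256 147/64 37/16 19/8 5/2 3 } = 4695/2048
val(bbbrrbrrbrbrbbb) = { 0 1 2 9/4 73/32 293/128 1173/512 2347/1024 4695/2048 | 587/256 147/64 37/16 19/8 5/2 3 } = 9391/4096

9391/4096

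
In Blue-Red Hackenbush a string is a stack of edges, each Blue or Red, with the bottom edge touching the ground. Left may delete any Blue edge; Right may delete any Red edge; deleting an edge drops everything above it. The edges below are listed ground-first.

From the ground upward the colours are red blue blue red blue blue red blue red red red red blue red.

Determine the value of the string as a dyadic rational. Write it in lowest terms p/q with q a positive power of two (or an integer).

-2427/8192

Recurse on prefixes of the 14-edge string red blue blue red blue blue red blue red red red red blue red:
1 of 14 · r · max L −∞ · min R 0 — -1
2 of 14 · rb · max L -1 · min R 0 — -1/2
3 of 14 · rbb · max L -1/2 · min R 0 — -1/4
4 of 14 · rbbr · max L -1/2 · min R -1/4 — -3/8
5 of 14 · rbbrb · max L -3/8 · min R -1/4 — -5/16
6 of 14 · rbbrbb · max L -5/16 · min R -1/4 — -9/32
7 of 14 · rbbrbbr · max L -5/16 · min R -9/32 — -19/64
8 of 14 · rbbrbbrb · max L -19/64 · min R -9/32 — -37/128
9 of 14 · rbbrbbrbr · max L -19/64 · min R -37/128 — -75/256
10 of 14 · rbbrbbrbrr · max L -19/64 · min R -75/256 — -151/512
11 of 14 · rbbrbbrbrrr · max L -19/64 · min R -151/512 — -303/1024
12 of 14 · rbbrbbrbrrrr · max L -19/64 · min R -303/1024 — -607/2048
13 of 14 · rbbrbbrbrrrrb · max L -607/2048 · min R -303/1024 — -1213/4096
14 of 14 · rbbrbbrbrrrrbr · max L -607/2048 · min R -1213/4096 — -2427/8192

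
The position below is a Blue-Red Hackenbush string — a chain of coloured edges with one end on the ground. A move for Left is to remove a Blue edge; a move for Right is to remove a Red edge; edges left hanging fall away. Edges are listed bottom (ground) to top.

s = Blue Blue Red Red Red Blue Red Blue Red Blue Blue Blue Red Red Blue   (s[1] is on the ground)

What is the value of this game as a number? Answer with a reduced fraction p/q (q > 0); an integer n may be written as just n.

edge 1 of 15 (Blue): { 0 |  } ⇒ 1
edge 2 of 15 (Blue): { 0 1 |  } ⇒ 2
edge 3 of 15 (Red): { 0 1 | 2 } ⇒ 3/2
edge 4 of 15 (Red): { 0 1 | 3/2 2 } ⇒ 5/4
edge 5 of 15 (Red): { 0 1 | 5/4 3/2 2 } ⇒ 9/8
edge 6 of 15 (Blue): { 0 1 9/8 | 5/4 3/2 2 } ⇒ 19/16
edge 7 of 15 (Red): { 0 1 9/8 | 19/16 5/4 3/2 2 } ⇒ 37/32
edge 8 of 15 (Blue): { 0 1 9/8 37/32 | 19/16 5/4 3/2 2 } ⇒ 75/64
edge 9 of 15 (Red): { 0 1 9/8 37/32 | 75/64 19/16 5/4 3/2 2 } ⇒ 149/128
edge 10 of 15 (Blue): { 0 1 9/8 37/32 149/128 | 75/64 19/16 5/4 3/2 2 } ⇒ 299/256
edge 11 of 15 (Blue): { 0 1 9/8 37/32 149/128 299/256 | 75/64 19/16 5/4 3/2 2 } ⇒ 599/512
edge 12 of 15 (Blue): { 0 1 9/8 37/32 149/128 299/256 599/512 | 75/64 19/16 5/4 3/2 2 } ⇒ 1199/1024
edge 13 of 15 (Red): { 0 1 9/8 37/32 149/128 299/256 599/512 | 1199/1024 75/64 19/16 5/4 3/2 2 } ⇒ 2397/2048
edge 14 of 15 (Red): { 0 1 9/8 37/32 149/128 299/256 599/512 | 2397/2048 1199/1024 75/64 19/16 5/4 3/2 2 } ⇒ 4793/4096
edge 15 of 15 (Blue): { 0 1 9/8 37/32 149/128 299/256 599/512 4793/4096 | 2397/2048 1199/1024 75/64 19/16 5/4 3/2 2 } ⇒ 9587/8192

9587/8192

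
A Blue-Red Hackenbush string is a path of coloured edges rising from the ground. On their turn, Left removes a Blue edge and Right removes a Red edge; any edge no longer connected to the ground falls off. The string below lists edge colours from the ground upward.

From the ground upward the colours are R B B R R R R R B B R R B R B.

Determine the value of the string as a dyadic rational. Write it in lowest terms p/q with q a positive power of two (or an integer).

-7989/16384

g(R) = { ∅ | 0 } → -1
g(RB) = { -1 | 0 } → -1/2
g(RBB) = { -1 -1/2 | 0 } → -1/4
g(RBBR) = { -1 -1/2 | -1/4 0 } → -3/8
g(RBBRR) = { -1 -1/2 | -3/8 -1/4 0 } → -7/16
g(RBBRRR) = { -1 -1/2 | -7/16 -3/8 -1/4 0 } → -15/32
g(RBBRRRR) = { -1 -1/2 | -15/32 -7/16 -3/8 -1/4 0 } → -31/64
g(RBBRRRRR) = { -1 -1/2 | -31/64 -15/32 -7/16 -3/8 -1/4 0 } → -63/128
g(RBBRRRRRB) = { -1 -1/2 -63/128 | -31/64 -15/32 -7/16 -3/8 -1/4 0 } → -125/256
g(RBBRRRRRBB) = { -1 -1/2 -63/128 -125/256 | -31/64 -15/32 -7/16 -3/8 -1/4 0 } → -249/512
g(RBBRRRRRBBR) = { -1 -1/2 -63/128 -125/256 | -249/512 -31/64 -15/32 -7/16 -3/8 -1/4 0 } → -499/1024
g(RBBRRRRRBBRR) = { -1 -1/2 -63/128 -125/256 | -499/1024 -249/512 -31/64 -15/32 -7/16 -3/8 -1/4 0 } → -999/2048
g(RBBRRRRRBBRRB) = { -1 -1/2 -63/128 -125/256 -999/2048 | -499/1024 -249/512 -31/64 -15/32 -7/16 -3/8 -1/4 0 } → -1997/4096
g(RBBRRRRRBBRRBR) = { -1 -1/2 -63/128 -125/256 -999/2048 | -1997/4096 -499/1024 -249/512 -31/64 -15/32 -7/16 -3/8 -1/4 0 } → -3995/8192
g(RBBRRRRRBBRRBRB) = { -1 -1/2 -63/128 -125/256 -999/2048 -3995/8192 | -1997/4096 -499/1024 -249/512 -31/64 -15/32 -7/16 -3/8 -1/4 0 } → -7989/16384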